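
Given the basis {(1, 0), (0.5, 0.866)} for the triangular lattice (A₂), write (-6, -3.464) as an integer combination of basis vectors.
-4b₁ - 4b₂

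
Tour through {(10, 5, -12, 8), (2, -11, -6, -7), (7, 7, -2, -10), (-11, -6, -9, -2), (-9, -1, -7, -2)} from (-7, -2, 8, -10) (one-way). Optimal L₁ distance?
124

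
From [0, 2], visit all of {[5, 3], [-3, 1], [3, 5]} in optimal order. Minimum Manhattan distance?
18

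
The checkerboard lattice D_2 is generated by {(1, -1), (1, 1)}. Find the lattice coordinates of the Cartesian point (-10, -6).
-2b₁ - 8b₂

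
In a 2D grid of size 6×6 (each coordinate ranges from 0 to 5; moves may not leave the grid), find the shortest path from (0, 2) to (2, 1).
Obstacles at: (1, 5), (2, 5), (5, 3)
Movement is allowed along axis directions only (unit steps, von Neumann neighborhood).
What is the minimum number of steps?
3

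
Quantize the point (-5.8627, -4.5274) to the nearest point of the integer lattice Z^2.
(-6, -5)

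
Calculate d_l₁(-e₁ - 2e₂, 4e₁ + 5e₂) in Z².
12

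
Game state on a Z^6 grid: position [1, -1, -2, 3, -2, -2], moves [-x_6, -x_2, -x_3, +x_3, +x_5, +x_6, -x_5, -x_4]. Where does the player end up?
(1, -2, -2, 2, -2, -2)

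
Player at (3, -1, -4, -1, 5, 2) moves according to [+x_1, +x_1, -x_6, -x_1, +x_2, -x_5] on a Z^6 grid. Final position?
(4, 0, -4, -1, 4, 1)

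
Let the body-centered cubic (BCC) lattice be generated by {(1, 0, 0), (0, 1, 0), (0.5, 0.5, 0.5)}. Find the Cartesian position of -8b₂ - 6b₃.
(-3, -11, -3)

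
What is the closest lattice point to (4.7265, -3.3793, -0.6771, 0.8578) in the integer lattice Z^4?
(5, -3, -1, 1)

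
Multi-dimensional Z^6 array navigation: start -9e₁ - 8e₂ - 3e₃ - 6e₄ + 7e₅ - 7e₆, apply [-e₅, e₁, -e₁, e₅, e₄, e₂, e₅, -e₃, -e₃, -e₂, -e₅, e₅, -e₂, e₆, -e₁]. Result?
(-10, -9, -5, -5, 8, -6)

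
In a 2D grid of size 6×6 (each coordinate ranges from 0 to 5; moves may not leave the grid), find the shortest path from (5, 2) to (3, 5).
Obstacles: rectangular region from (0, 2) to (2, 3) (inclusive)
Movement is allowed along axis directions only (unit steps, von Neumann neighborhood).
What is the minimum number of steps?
5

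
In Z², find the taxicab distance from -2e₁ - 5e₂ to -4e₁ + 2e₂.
9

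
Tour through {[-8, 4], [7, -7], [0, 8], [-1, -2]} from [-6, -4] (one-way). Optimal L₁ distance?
46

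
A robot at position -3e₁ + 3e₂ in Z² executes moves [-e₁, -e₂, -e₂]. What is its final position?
(-4, 1)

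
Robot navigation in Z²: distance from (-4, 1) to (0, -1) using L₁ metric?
6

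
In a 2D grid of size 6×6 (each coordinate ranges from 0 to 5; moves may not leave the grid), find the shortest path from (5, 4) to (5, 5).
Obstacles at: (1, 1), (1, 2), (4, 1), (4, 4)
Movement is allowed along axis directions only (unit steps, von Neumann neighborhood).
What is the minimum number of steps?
1
(one shortest path: (5, 4) → (5, 5))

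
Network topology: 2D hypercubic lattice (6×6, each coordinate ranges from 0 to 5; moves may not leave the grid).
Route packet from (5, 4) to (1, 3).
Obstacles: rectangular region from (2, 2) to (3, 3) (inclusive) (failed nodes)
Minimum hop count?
5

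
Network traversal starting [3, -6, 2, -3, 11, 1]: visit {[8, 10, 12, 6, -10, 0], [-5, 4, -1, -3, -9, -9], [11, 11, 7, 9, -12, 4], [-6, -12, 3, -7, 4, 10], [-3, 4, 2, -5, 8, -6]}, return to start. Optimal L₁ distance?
242
(one optimal route: (3, -6, 2, -3, 11, 1) → (11, 11, 7, 9, -12, 4) → (8, 10, 12, 6, -10, 0) → (-5, 4, -1, -3, -9, -9) → (-3, 4, 2, -5, 8, -6) → (-6, -12, 3, -7, 4, 10) → (3, -6, 2, -3, 11, 1))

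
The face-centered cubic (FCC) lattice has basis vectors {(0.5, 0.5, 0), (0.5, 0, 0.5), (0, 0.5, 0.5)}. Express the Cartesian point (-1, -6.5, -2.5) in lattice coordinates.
-5b₁ + 3b₂ - 8b₃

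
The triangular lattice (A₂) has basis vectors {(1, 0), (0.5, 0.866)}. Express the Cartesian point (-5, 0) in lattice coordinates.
-5b₁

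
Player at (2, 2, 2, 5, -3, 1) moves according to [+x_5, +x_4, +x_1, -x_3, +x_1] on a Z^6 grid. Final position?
(4, 2, 1, 6, -2, 1)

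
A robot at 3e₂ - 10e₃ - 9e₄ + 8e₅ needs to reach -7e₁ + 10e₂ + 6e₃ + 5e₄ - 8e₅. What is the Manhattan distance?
60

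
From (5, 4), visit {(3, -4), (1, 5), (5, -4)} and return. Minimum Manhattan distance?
26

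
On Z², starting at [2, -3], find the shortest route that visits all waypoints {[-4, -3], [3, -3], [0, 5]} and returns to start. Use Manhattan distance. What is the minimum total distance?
30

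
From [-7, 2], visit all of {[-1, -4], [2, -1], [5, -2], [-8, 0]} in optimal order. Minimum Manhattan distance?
24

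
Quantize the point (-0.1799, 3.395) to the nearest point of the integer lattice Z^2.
(0, 3)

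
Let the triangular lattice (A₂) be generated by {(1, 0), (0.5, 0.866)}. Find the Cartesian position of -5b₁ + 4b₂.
(-3, 3.464)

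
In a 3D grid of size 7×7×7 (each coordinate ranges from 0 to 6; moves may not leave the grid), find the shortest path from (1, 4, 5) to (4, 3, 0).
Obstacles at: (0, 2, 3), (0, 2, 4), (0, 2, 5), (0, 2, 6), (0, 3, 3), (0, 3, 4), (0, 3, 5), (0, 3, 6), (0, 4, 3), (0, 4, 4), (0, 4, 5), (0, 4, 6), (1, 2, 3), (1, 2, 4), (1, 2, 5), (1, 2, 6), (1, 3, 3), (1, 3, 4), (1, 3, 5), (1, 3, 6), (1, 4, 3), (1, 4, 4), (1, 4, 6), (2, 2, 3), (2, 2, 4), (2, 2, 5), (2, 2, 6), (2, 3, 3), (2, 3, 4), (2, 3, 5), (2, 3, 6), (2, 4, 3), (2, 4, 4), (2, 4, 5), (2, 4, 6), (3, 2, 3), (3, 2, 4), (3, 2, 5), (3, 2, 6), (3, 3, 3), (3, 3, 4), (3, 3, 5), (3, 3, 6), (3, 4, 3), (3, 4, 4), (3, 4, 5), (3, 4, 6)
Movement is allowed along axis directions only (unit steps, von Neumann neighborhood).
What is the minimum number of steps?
11
(one shortest path: (1, 4, 5) → (1, 5, 5) → (2, 5, 5) → (3, 5, 5) → (4, 5, 5) → (4, 4, 5) → (4, 3, 5) → (4, 3, 4) → (4, 3, 3) → (4, 3, 2) → (4, 3, 1) → (4, 3, 0))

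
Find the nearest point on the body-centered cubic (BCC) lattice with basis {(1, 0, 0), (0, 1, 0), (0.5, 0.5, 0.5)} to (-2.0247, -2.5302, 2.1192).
(-2, -3, 2)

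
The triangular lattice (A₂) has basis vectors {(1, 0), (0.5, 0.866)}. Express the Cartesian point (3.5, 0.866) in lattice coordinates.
3b₁ + b₂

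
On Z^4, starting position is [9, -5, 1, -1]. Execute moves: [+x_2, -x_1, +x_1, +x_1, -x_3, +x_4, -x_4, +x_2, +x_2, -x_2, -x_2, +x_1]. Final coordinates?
(11, -4, 0, -1)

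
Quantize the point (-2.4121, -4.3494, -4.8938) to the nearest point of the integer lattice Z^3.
(-2, -4, -5)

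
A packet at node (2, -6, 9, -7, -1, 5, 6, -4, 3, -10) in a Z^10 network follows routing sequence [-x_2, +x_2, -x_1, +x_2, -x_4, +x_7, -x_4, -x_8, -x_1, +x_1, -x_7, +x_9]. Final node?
(1, -5, 9, -9, -1, 5, 6, -5, 4, -10)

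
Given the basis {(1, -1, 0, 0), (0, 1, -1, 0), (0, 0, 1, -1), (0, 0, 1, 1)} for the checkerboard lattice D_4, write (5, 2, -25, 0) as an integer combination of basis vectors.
5b₁ + 7b₂ - 9b₃ - 9b₄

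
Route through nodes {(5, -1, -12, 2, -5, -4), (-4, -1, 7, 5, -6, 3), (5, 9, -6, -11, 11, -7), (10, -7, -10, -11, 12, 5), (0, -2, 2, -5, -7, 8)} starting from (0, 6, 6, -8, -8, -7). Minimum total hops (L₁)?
182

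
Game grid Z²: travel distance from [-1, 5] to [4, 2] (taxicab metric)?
8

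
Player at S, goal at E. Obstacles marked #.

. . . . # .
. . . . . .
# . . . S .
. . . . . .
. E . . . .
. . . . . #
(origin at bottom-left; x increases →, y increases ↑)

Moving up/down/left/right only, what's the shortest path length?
5
(one shortest path: (4, 3) → (3, 3) → (2, 3) → (1, 3) → (1, 2) → (1, 1))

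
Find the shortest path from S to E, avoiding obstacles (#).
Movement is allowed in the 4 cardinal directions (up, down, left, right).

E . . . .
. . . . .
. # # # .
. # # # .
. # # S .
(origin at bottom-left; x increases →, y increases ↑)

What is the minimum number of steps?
9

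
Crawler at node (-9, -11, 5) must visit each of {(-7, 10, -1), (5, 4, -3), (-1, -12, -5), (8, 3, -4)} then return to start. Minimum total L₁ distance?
98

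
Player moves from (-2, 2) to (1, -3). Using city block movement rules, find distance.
8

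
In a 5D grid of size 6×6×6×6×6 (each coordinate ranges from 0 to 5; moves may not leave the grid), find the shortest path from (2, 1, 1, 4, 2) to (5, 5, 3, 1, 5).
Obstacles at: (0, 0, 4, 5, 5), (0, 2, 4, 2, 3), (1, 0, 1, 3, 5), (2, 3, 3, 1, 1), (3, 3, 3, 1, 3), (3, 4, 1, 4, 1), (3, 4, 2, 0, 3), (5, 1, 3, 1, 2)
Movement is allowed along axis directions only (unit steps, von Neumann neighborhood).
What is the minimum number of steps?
15
(one shortest path: (2, 1, 1, 4, 2) → (3, 1, 1, 4, 2) → (4, 1, 1, 4, 2) → (5, 1, 1, 4, 2) → (5, 2, 1, 4, 2) → (5, 3, 1, 4, 2) → (5, 4, 1, 4, 2) → (5, 5, 1, 4, 2) → (5, 5, 2, 4, 2) → (5, 5, 3, 4, 2) → (5, 5, 3, 3, 2) → (5, 5, 3, 2, 2) → (5, 5, 3, 1, 2) → (5, 5, 3, 1, 3) → (5, 5, 3, 1, 4) → (5, 5, 3, 1, 5))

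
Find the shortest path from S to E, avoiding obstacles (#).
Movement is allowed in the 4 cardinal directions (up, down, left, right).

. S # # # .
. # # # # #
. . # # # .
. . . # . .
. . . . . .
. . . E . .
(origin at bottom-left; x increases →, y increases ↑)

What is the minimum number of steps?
9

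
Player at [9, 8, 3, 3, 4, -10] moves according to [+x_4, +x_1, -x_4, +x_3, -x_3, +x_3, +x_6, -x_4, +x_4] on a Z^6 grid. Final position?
(10, 8, 4, 3, 4, -9)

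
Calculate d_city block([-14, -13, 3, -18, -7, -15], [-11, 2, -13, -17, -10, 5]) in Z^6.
58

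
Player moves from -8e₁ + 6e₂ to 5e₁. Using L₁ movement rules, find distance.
19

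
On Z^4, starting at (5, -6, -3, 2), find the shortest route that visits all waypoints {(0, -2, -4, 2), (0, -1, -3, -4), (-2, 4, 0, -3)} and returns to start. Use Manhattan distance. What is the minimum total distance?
54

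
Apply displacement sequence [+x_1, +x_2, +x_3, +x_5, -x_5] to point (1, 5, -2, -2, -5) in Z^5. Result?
(2, 6, -1, -2, -5)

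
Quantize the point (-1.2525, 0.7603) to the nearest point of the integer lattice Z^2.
(-1, 1)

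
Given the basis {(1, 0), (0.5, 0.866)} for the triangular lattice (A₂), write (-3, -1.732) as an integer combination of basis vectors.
-2b₁ - 2b₂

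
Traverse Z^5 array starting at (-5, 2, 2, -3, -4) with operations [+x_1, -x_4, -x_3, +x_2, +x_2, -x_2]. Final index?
(-4, 3, 1, -4, -4)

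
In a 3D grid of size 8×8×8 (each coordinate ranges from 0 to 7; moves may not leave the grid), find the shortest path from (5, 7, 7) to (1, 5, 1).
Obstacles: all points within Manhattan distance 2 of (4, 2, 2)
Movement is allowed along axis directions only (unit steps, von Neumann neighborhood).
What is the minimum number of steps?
12
(one shortest path: (5, 7, 7) → (4, 7, 7) → (3, 7, 7) → (2, 7, 7) → (1, 7, 7) → (1, 6, 7) → (1, 5, 7) → (1, 5, 6) → (1, 5, 5) → (1, 5, 4) → (1, 5, 3) → (1, 5, 2) → (1, 5, 1))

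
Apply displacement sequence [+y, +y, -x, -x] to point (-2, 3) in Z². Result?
(-4, 5)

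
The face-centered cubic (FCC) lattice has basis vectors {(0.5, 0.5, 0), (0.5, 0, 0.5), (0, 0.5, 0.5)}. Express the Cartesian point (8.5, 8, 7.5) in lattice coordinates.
9b₁ + 8b₂ + 7b₃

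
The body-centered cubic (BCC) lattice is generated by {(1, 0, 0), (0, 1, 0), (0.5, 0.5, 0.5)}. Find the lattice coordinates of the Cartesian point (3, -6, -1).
4b₁ - 5b₂ - 2b₃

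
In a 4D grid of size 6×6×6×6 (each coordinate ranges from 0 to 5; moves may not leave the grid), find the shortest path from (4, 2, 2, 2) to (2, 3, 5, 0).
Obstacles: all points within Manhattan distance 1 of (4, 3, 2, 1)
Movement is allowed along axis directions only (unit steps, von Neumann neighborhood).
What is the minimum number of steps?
8
(one shortest path: (4, 2, 2, 2) → (3, 2, 2, 2) → (2, 2, 2, 2) → (2, 3, 2, 2) → (2, 3, 3, 2) → (2, 3, 4, 2) → (2, 3, 5, 2) → (2, 3, 5, 1) → (2, 3, 5, 0))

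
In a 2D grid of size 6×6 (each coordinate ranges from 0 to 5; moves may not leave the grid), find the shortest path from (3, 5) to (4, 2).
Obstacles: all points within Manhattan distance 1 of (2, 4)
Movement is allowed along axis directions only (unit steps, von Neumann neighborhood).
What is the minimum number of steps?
4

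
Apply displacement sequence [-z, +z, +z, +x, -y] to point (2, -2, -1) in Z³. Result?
(3, -3, 0)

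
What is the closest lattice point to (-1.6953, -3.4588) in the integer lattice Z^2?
(-2, -3)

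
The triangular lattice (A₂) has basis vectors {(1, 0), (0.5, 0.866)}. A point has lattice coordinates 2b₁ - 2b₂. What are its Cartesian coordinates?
(1, -1.732)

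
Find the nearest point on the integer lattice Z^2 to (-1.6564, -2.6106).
(-2, -3)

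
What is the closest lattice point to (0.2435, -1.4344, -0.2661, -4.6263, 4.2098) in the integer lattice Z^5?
(0, -1, 0, -5, 4)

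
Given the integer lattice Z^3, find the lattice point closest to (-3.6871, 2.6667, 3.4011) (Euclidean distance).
(-4, 3, 3)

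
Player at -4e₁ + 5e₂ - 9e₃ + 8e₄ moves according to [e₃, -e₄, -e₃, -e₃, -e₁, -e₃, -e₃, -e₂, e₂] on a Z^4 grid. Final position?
(-5, 5, -12, 7)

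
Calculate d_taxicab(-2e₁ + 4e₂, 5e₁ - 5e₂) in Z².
16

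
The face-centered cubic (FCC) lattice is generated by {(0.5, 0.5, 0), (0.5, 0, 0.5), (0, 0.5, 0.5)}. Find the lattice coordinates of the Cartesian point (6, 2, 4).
4b₁ + 8b₂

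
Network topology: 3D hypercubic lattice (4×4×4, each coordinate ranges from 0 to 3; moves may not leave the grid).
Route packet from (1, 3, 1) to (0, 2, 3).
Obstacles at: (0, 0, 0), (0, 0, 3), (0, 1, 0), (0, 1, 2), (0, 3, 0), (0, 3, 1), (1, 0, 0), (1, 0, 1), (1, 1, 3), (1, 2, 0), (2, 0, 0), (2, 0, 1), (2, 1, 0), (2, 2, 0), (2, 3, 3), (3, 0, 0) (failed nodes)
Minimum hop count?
4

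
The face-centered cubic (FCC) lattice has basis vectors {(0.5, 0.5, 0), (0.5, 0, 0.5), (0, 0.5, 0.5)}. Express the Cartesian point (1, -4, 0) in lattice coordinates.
-3b₁ + 5b₂ - 5b₃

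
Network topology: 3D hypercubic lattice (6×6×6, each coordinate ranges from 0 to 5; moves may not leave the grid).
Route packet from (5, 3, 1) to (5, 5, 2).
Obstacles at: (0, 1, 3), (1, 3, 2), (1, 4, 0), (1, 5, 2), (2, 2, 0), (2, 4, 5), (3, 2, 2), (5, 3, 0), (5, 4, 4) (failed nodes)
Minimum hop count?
3
(one shortest path: (5, 3, 1) → (5, 4, 1) → (5, 5, 1) → (5, 5, 2))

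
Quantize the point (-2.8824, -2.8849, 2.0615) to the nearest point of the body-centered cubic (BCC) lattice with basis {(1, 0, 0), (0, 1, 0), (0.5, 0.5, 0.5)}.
(-3, -3, 2)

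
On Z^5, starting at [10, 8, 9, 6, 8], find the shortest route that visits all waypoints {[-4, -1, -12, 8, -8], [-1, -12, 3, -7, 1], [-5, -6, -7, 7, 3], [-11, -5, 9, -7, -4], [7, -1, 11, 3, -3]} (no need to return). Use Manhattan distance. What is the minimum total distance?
150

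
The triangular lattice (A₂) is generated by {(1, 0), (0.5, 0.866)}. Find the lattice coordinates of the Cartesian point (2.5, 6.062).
-b₁ + 7b₂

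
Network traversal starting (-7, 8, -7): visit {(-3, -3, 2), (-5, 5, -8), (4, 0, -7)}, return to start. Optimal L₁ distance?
64
(one optimal route: (-7, 8, -7) → (-3, -3, 2) → (4, 0, -7) → (-5, 5, -8) → (-7, 8, -7))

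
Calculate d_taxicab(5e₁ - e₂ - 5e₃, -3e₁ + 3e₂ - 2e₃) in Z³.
15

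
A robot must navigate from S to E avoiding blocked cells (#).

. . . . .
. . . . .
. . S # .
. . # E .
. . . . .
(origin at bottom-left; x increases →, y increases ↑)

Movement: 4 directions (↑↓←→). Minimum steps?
6
(one shortest path: (2, 2) → (1, 2) → (1, 1) → (1, 0) → (2, 0) → (3, 0) → (3, 1))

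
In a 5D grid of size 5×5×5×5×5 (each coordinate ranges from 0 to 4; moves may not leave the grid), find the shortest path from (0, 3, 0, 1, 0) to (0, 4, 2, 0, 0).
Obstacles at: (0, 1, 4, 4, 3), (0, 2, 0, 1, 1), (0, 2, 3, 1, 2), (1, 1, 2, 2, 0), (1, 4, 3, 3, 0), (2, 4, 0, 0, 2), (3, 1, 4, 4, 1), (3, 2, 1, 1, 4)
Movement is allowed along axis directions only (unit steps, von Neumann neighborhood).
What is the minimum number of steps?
4
(one shortest path: (0, 3, 0, 1, 0) → (0, 4, 0, 1, 0) → (0, 4, 1, 1, 0) → (0, 4, 2, 1, 0) → (0, 4, 2, 0, 0))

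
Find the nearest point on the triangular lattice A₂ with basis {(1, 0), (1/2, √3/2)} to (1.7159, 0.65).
(1.5, 0.866)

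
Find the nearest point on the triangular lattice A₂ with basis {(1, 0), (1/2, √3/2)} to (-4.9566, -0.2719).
(-5, 0)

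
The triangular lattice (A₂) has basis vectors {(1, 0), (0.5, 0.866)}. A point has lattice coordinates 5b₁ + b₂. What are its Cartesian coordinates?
(5.5, 0.866)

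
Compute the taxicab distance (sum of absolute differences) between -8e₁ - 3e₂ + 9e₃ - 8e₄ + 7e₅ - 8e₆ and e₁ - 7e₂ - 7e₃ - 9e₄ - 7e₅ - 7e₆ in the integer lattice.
45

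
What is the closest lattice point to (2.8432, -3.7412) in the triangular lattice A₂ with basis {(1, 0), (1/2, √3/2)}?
(3, -3.464)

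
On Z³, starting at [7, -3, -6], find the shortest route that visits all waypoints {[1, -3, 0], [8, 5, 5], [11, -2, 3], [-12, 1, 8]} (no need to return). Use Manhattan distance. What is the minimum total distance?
65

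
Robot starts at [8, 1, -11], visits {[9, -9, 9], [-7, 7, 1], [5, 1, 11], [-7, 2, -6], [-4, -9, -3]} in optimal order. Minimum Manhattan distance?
95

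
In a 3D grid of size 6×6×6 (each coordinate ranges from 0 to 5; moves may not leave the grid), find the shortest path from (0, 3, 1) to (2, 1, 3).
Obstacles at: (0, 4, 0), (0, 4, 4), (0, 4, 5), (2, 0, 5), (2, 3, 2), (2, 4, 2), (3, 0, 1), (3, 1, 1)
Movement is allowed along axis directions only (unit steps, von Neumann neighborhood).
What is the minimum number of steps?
6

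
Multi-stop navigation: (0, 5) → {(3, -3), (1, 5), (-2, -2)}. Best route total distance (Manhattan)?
17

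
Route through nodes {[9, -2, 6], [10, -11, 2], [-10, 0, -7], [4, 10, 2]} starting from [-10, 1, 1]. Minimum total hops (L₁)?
77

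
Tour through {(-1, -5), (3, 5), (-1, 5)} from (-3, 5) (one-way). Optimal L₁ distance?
20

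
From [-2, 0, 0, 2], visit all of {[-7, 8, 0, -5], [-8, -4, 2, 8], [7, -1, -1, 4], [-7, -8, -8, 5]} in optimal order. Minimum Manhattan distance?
88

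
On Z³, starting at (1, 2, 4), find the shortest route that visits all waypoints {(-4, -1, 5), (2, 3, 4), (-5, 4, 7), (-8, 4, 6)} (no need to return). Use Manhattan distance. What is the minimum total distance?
25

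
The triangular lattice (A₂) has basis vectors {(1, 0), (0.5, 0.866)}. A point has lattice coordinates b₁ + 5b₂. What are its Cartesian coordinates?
(3.5, 4.33)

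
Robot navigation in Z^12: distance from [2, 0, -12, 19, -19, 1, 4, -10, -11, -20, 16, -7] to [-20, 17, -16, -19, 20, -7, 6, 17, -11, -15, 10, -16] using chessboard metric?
39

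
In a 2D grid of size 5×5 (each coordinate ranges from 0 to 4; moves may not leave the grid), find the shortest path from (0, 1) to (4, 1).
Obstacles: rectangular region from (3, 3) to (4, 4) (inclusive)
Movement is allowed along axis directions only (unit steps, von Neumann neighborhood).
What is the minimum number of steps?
4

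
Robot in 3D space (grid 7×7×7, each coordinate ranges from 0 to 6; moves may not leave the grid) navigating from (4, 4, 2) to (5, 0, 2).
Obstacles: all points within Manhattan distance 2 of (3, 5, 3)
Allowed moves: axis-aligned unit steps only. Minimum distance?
5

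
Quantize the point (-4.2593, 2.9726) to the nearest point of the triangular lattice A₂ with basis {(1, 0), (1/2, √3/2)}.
(-4.5, 2.598)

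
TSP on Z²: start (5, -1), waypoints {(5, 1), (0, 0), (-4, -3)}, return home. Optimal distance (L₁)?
26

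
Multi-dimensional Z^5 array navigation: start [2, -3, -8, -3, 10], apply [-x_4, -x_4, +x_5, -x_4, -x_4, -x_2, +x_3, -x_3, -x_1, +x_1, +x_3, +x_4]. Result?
(2, -4, -7, -6, 11)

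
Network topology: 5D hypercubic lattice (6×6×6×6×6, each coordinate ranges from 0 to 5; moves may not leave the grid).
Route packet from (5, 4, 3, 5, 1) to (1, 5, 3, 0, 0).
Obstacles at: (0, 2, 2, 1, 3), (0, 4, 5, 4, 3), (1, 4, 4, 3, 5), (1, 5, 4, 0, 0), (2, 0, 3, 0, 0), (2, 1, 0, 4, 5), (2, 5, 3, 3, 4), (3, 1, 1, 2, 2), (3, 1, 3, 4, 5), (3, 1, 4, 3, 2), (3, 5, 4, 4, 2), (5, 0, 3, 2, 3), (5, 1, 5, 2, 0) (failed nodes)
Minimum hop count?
11
(one shortest path: (5, 4, 3, 5, 1) → (4, 4, 3, 5, 1) → (3, 4, 3, 5, 1) → (2, 4, 3, 5, 1) → (1, 4, 3, 5, 1) → (1, 5, 3, 5, 1) → (1, 5, 3, 4, 1) → (1, 5, 3, 3, 1) → (1, 5, 3, 2, 1) → (1, 5, 3, 1, 1) → (1, 5, 3, 0, 1) → (1, 5, 3, 0, 0))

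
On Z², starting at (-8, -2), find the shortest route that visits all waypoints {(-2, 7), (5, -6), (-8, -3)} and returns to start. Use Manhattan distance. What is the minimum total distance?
52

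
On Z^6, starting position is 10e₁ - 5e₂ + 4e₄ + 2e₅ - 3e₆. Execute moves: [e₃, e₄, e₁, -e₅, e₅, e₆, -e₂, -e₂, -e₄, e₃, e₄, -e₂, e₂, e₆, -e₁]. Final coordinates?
(10, -7, 2, 5, 2, -1)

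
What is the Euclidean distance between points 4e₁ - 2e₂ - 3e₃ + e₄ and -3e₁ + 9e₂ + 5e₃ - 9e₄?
18.2757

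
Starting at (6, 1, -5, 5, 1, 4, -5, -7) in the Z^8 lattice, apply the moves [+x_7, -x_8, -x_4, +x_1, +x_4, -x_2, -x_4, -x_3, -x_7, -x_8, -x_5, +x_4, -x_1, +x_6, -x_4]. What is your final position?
(6, 0, -6, 4, 0, 5, -5, -9)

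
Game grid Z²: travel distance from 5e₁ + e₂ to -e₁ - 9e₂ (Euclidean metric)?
11.6619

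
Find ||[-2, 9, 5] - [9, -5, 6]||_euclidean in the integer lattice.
17.8326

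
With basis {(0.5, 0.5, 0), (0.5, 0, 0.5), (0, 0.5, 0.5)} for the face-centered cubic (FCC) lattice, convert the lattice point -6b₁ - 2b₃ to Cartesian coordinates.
(-3, -4, -1)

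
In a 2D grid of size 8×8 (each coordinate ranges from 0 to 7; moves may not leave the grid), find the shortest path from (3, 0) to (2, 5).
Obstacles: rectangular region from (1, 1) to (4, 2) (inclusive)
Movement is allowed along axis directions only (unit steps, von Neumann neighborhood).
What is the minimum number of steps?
10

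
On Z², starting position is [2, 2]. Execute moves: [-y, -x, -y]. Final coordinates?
(1, 0)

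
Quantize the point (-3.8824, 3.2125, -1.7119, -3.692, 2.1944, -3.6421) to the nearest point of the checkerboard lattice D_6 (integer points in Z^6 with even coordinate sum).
(-4, 3, -2, -4, 2, -3)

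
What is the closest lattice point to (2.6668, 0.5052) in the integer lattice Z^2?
(3, 1)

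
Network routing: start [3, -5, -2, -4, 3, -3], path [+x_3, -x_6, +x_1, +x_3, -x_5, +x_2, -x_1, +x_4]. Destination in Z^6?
(3, -4, 0, -3, 2, -4)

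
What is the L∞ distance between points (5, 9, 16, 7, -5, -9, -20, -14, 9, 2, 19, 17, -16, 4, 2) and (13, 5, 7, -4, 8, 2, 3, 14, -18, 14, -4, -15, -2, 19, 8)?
32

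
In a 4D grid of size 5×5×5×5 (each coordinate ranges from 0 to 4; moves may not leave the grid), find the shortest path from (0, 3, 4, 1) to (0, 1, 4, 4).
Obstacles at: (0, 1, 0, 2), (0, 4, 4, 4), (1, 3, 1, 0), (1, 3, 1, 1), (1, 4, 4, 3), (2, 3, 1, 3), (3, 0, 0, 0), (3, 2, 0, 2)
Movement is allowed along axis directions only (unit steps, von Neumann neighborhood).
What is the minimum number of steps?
5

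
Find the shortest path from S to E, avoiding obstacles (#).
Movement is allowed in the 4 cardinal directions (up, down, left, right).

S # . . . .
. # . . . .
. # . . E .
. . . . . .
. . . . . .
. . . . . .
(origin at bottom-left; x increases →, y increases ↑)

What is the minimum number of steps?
8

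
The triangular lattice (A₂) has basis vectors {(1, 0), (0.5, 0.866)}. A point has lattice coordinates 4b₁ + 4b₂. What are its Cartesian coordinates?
(6, 3.464)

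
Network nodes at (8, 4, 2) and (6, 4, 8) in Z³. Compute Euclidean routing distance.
6.32456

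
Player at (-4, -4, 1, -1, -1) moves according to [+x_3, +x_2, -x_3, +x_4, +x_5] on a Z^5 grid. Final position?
(-4, -3, 1, 0, 0)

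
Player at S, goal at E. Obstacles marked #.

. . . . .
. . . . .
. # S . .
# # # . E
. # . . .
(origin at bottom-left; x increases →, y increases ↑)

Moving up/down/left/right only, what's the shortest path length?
3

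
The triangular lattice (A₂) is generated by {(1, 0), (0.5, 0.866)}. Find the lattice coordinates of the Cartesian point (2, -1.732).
3b₁ - 2b₂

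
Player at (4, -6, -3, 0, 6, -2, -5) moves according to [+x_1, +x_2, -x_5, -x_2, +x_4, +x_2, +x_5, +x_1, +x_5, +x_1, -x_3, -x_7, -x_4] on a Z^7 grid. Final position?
(7, -5, -4, 0, 7, -2, -6)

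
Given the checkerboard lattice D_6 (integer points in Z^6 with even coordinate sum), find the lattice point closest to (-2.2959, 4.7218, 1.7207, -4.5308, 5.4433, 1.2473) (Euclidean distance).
(-2, 5, 2, -5, 5, 1)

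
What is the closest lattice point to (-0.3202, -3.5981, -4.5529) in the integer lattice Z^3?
(0, -4, -5)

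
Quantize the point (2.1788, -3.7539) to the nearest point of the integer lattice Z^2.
(2, -4)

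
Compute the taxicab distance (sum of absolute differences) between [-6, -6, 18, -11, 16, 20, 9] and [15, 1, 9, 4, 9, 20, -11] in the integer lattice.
79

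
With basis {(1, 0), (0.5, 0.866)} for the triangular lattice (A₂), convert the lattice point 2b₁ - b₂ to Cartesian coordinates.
(1.5, -0.866)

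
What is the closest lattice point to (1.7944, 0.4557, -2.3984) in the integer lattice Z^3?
(2, 0, -2)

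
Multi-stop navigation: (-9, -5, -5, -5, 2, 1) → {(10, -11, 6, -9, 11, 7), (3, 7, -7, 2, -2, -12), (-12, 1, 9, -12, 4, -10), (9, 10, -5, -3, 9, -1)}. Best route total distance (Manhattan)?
189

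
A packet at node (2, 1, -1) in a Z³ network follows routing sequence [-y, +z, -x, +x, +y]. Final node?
(2, 1, 0)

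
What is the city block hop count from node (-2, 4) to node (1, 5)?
4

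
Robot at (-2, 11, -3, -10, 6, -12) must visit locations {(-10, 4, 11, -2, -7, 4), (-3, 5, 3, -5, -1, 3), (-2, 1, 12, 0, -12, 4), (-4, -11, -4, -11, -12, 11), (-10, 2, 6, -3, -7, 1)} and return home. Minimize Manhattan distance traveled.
208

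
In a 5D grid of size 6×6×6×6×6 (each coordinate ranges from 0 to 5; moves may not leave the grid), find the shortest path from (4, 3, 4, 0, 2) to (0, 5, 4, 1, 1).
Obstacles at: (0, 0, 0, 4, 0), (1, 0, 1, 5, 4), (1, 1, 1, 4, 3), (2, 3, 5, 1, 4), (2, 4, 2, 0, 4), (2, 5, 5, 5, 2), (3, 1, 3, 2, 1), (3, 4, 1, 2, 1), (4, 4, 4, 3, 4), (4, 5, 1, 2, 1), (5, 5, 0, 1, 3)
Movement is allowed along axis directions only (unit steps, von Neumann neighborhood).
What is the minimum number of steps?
8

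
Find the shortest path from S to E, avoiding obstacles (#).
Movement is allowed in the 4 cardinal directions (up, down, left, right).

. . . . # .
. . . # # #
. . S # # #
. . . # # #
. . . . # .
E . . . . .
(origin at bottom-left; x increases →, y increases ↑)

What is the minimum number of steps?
5
(one shortest path: (2, 3) → (1, 3) → (0, 3) → (0, 2) → (0, 1) → (0, 0))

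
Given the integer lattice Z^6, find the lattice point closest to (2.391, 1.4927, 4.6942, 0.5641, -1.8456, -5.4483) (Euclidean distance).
(2, 1, 5, 1, -2, -5)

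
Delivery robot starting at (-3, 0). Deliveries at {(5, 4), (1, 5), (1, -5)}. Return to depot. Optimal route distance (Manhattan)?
36
(one optimal route: (-3, 0) → (5, 4) → (1, 5) → (1, -5) → (-3, 0))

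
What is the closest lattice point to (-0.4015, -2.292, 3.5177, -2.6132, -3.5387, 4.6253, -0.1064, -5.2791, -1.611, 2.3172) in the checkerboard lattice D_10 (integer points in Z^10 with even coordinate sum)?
(0, -2, 3, -3, -4, 5, 0, -5, -2, 2)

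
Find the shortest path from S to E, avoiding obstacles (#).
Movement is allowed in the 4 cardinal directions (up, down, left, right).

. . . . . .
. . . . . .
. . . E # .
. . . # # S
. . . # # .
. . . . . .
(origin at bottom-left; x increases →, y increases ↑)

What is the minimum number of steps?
5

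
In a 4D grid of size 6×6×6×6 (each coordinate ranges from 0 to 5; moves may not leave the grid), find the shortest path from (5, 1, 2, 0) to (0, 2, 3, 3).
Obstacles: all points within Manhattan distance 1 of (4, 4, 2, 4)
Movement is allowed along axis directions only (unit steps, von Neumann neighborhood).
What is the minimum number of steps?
10
(one shortest path: (5, 1, 2, 0) → (4, 1, 2, 0) → (3, 1, 2, 0) → (2, 1, 2, 0) → (1, 1, 2, 0) → (0, 1, 2, 0) → (0, 2, 2, 0) → (0, 2, 3, 0) → (0, 2, 3, 1) → (0, 2, 3, 2) → (0, 2, 3, 3))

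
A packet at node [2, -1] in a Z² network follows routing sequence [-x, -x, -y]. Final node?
(0, -2)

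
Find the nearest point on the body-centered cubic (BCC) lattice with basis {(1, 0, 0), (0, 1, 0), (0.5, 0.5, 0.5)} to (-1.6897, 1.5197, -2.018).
(-1.5, 1.5, -2.5)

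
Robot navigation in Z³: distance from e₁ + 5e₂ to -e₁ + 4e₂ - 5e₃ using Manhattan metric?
8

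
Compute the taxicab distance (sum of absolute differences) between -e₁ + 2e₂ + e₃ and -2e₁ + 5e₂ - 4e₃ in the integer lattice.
9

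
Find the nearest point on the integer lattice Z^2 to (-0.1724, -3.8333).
(0, -4)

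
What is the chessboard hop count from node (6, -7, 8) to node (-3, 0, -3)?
11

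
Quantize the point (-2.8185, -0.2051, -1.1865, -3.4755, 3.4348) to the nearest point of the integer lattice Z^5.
(-3, 0, -1, -3, 3)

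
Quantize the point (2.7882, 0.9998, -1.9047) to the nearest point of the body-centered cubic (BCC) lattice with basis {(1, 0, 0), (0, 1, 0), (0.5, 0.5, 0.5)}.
(3, 1, -2)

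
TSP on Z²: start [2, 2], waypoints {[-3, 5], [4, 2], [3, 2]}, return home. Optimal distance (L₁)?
20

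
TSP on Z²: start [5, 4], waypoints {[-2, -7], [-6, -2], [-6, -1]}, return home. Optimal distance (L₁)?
44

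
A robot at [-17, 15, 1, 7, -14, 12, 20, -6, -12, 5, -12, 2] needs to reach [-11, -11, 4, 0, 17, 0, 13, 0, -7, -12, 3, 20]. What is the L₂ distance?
53.1319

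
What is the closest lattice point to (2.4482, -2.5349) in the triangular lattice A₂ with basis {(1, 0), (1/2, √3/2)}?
(2.5, -2.598)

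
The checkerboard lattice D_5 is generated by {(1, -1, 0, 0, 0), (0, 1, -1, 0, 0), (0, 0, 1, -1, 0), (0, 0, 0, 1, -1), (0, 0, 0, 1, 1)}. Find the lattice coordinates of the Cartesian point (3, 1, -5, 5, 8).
3b₁ + 4b₂ - b₃ - 2b₄ + 6b₅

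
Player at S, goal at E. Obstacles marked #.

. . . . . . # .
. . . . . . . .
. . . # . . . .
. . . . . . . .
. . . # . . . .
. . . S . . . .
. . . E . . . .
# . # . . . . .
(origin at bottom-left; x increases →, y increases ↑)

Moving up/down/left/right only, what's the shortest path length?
1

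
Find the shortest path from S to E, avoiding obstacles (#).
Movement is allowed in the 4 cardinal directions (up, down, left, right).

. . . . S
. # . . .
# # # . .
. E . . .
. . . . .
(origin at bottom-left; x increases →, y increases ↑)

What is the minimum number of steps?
6
(one shortest path: (4, 4) → (3, 4) → (3, 3) → (3, 2) → (3, 1) → (2, 1) → (1, 1))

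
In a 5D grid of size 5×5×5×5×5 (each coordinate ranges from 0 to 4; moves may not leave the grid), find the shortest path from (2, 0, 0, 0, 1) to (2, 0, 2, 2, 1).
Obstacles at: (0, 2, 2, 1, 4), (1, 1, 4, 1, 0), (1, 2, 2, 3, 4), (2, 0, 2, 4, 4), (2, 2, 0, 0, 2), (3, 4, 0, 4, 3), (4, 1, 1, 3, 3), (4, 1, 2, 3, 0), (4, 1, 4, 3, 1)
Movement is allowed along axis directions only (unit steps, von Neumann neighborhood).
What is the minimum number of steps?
4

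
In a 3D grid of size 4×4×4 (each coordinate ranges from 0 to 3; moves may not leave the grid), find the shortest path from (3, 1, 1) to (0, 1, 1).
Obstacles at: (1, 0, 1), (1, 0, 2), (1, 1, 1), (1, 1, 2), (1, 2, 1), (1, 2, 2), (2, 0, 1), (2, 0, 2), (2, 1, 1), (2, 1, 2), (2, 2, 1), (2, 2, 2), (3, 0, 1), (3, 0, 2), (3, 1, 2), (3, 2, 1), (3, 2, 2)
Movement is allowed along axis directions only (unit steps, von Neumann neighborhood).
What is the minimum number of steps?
5
(one shortest path: (3, 1, 1) → (3, 1, 0) → (2, 1, 0) → (1, 1, 0) → (0, 1, 0) → (0, 1, 1))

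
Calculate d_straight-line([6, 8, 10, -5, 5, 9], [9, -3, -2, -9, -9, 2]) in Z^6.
23.1301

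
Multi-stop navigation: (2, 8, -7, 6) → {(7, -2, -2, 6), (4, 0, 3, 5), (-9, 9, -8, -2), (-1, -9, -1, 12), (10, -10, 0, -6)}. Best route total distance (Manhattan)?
125
(one optimal route: (2, 8, -7, 6) → (-9, 9, -8, -2) → (4, 0, 3, 5) → (7, -2, -2, 6) → (-1, -9, -1, 12) → (10, -10, 0, -6))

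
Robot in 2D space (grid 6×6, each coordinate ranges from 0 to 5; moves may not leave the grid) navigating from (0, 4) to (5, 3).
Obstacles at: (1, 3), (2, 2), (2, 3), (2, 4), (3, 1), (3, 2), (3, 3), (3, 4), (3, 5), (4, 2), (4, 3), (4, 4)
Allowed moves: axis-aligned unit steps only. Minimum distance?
12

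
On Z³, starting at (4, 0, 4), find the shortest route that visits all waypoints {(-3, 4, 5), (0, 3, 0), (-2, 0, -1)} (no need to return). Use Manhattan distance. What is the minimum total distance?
26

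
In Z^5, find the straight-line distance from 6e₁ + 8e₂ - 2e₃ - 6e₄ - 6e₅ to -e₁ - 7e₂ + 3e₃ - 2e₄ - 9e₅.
18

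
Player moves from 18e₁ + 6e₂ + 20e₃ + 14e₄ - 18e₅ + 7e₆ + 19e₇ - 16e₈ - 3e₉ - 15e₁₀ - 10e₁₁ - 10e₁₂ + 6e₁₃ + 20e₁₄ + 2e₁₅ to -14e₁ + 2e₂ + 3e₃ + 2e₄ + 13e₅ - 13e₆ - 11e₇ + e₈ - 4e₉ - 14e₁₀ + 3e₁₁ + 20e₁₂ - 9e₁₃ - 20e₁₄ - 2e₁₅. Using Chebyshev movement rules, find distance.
40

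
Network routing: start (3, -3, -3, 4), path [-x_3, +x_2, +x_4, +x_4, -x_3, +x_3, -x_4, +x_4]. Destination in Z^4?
(3, -2, -4, 6)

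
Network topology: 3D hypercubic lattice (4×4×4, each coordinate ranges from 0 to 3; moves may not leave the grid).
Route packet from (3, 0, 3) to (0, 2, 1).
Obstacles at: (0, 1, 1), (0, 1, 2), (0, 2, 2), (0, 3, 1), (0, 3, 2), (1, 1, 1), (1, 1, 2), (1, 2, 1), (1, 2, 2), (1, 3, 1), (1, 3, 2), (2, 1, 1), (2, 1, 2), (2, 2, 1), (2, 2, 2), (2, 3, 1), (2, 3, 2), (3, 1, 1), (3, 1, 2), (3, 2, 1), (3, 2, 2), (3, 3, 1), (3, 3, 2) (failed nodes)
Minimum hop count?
9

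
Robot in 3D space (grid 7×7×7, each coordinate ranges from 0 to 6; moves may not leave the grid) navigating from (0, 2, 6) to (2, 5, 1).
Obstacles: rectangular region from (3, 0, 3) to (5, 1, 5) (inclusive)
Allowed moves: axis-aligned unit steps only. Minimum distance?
10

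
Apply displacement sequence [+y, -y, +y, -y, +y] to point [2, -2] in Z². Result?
(2, -1)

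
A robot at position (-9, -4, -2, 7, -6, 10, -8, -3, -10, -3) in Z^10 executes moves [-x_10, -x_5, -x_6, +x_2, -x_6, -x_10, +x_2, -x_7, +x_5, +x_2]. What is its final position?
(-9, -1, -2, 7, -6, 8, -9, -3, -10, -5)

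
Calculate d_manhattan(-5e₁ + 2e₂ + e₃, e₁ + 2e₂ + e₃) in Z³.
6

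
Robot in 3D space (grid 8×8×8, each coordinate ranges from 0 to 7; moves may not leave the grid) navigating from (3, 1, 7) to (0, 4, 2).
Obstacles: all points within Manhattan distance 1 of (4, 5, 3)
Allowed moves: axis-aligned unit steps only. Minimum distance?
11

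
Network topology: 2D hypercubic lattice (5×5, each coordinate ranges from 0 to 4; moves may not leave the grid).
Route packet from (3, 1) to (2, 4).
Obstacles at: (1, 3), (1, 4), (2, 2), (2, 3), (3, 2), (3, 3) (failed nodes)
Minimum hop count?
6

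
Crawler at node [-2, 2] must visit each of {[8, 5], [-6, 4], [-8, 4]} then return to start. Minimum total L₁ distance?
38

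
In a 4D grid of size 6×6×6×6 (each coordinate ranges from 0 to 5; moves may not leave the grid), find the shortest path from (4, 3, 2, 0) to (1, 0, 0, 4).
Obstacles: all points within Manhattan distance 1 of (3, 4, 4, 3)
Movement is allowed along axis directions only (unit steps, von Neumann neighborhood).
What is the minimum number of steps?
12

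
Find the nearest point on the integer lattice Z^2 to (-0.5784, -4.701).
(-1, -5)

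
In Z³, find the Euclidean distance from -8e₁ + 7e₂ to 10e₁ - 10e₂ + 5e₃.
25.2587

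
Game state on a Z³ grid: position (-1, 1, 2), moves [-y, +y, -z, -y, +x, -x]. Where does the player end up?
(-1, 0, 1)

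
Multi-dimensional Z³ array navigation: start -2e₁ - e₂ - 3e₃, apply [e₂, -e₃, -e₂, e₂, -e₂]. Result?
(-2, -1, -4)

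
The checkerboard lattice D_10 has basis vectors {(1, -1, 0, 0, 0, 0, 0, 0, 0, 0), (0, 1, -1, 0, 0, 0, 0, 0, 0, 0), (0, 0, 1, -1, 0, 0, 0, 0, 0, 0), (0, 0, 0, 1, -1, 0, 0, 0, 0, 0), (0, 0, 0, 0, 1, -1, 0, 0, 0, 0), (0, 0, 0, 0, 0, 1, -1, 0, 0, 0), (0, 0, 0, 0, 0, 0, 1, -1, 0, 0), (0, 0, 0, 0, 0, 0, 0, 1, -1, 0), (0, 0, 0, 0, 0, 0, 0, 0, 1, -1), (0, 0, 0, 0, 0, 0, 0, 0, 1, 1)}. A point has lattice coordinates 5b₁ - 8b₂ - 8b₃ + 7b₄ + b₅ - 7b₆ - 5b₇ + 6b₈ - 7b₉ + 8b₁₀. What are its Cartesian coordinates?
(5, -13, 0, 15, -6, -8, 2, 11, -5, 15)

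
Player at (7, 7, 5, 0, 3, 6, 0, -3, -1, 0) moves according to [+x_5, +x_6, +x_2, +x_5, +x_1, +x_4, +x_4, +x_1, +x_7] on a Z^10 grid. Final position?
(9, 8, 5, 2, 5, 7, 1, -3, -1, 0)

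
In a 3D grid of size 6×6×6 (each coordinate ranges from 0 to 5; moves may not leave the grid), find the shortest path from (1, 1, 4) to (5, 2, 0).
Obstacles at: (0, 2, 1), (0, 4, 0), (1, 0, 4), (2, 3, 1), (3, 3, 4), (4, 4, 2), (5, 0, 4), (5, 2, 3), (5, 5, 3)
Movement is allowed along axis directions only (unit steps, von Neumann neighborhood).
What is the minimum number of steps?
9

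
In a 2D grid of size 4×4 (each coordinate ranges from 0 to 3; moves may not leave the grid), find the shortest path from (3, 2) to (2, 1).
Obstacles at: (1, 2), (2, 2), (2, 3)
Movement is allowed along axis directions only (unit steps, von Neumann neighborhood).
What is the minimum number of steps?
2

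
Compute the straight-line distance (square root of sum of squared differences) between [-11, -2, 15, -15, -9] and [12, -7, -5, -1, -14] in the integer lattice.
34.2783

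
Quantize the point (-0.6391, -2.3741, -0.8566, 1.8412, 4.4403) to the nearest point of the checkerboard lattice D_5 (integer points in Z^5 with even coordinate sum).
(-1, -2, -1, 2, 4)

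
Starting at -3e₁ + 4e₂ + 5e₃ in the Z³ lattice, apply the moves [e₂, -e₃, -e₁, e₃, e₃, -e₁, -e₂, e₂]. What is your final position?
(-5, 5, 6)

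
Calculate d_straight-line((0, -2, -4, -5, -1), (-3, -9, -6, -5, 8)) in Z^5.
11.9583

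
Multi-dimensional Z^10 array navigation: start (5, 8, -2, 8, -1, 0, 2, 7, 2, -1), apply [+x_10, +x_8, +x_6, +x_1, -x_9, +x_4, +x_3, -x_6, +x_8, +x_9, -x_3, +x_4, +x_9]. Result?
(6, 8, -2, 10, -1, 0, 2, 9, 3, 0)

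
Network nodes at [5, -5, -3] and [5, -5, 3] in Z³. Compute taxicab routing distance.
6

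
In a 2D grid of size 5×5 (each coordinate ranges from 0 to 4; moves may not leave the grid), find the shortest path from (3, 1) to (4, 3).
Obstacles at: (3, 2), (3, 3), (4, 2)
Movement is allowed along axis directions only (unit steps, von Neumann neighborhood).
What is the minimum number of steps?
7
(one shortest path: (3, 1) → (2, 1) → (2, 2) → (2, 3) → (2, 4) → (3, 4) → (4, 4) → (4, 3))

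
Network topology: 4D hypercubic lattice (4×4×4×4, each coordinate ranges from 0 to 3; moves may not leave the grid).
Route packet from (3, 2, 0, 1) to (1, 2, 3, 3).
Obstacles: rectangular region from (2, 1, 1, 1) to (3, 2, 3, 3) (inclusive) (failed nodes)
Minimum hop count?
7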